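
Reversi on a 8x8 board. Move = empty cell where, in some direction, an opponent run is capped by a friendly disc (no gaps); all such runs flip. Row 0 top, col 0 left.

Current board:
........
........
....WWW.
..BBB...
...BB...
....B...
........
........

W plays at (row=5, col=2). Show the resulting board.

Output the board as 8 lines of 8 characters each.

Answer: ........
........
....WWW.
..BBW...
...WB...
..W.B...
........
........

Derivation:
Place W at (5,2); scan 8 dirs for brackets.
Dir NW: first cell '.' (not opp) -> no flip
Dir N: first cell '.' (not opp) -> no flip
Dir NE: opp run (4,3) (3,4) capped by W -> flip
Dir W: first cell '.' (not opp) -> no flip
Dir E: first cell '.' (not opp) -> no flip
Dir SW: first cell '.' (not opp) -> no flip
Dir S: first cell '.' (not opp) -> no flip
Dir SE: first cell '.' (not opp) -> no flip
All flips: (3,4) (4,3)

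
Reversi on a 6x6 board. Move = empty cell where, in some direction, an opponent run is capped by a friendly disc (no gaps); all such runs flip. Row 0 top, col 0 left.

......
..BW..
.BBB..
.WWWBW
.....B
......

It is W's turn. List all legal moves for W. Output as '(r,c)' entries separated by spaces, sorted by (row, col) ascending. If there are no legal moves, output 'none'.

Answer: (0,2) (1,0) (1,1) (1,4) (5,5)

Derivation:
(0,1): no bracket -> illegal
(0,2): flips 2 -> legal
(0,3): no bracket -> illegal
(1,0): flips 1 -> legal
(1,1): flips 3 -> legal
(1,4): flips 1 -> legal
(2,0): no bracket -> illegal
(2,4): no bracket -> illegal
(2,5): no bracket -> illegal
(3,0): no bracket -> illegal
(4,3): no bracket -> illegal
(4,4): no bracket -> illegal
(5,4): no bracket -> illegal
(5,5): flips 1 -> legal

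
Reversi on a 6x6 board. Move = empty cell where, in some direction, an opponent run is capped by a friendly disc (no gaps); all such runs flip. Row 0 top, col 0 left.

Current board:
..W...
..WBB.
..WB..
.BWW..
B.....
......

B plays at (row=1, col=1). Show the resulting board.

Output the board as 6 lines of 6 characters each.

Place B at (1,1); scan 8 dirs for brackets.
Dir NW: first cell '.' (not opp) -> no flip
Dir N: first cell '.' (not opp) -> no flip
Dir NE: opp run (0,2), next=edge -> no flip
Dir W: first cell '.' (not opp) -> no flip
Dir E: opp run (1,2) capped by B -> flip
Dir SW: first cell '.' (not opp) -> no flip
Dir S: first cell '.' (not opp) -> no flip
Dir SE: opp run (2,2) (3,3), next='.' -> no flip
All flips: (1,2)

Answer: ..W...
.BBBB.
..WB..
.BWW..
B.....
......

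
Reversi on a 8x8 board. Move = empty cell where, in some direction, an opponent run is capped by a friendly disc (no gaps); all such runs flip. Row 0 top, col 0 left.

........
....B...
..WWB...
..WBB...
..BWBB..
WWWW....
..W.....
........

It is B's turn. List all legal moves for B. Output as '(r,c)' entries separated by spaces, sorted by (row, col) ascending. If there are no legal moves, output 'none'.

(1,1): flips 1 -> legal
(1,2): flips 3 -> legal
(1,3): flips 1 -> legal
(2,1): flips 2 -> legal
(3,1): flips 1 -> legal
(4,0): no bracket -> illegal
(4,1): flips 2 -> legal
(5,4): no bracket -> illegal
(6,0): flips 1 -> legal
(6,1): flips 2 -> legal
(6,3): flips 2 -> legal
(6,4): flips 1 -> legal
(7,1): flips 2 -> legal
(7,2): flips 2 -> legal
(7,3): no bracket -> illegal

Answer: (1,1) (1,2) (1,3) (2,1) (3,1) (4,1) (6,0) (6,1) (6,3) (6,4) (7,1) (7,2)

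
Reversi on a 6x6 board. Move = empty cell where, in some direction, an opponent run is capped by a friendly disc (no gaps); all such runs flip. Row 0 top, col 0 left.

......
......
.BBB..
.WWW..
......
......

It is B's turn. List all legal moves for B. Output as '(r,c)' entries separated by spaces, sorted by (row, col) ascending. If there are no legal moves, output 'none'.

Answer: (4,0) (4,1) (4,2) (4,3) (4,4)

Derivation:
(2,0): no bracket -> illegal
(2,4): no bracket -> illegal
(3,0): no bracket -> illegal
(3,4): no bracket -> illegal
(4,0): flips 1 -> legal
(4,1): flips 2 -> legal
(4,2): flips 1 -> legal
(4,3): flips 2 -> legal
(4,4): flips 1 -> legal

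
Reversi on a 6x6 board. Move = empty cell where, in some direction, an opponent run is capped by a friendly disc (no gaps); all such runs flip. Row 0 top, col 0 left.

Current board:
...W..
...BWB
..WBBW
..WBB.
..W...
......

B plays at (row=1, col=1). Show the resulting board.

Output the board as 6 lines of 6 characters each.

Place B at (1,1); scan 8 dirs for brackets.
Dir NW: first cell '.' (not opp) -> no flip
Dir N: first cell '.' (not opp) -> no flip
Dir NE: first cell '.' (not opp) -> no flip
Dir W: first cell '.' (not opp) -> no flip
Dir E: first cell '.' (not opp) -> no flip
Dir SW: first cell '.' (not opp) -> no flip
Dir S: first cell '.' (not opp) -> no flip
Dir SE: opp run (2,2) capped by B -> flip
All flips: (2,2)

Answer: ...W..
.B.BWB
..BBBW
..WBB.
..W...
......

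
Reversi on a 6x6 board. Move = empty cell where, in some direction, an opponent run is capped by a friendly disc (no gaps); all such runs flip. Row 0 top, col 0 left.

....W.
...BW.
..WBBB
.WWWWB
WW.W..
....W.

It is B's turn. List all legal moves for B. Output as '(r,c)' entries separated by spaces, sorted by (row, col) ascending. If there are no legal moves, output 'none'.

Answer: (0,3) (0,5) (1,5) (2,1) (3,0) (4,2) (4,4) (4,5) (5,0) (5,2) (5,3)

Derivation:
(0,3): flips 1 -> legal
(0,5): flips 1 -> legal
(1,1): no bracket -> illegal
(1,2): no bracket -> illegal
(1,5): flips 1 -> legal
(2,0): no bracket -> illegal
(2,1): flips 1 -> legal
(3,0): flips 4 -> legal
(4,2): flips 1 -> legal
(4,4): flips 1 -> legal
(4,5): flips 1 -> legal
(5,0): flips 2 -> legal
(5,1): no bracket -> illegal
(5,2): flips 2 -> legal
(5,3): flips 2 -> legal
(5,5): no bracket -> illegal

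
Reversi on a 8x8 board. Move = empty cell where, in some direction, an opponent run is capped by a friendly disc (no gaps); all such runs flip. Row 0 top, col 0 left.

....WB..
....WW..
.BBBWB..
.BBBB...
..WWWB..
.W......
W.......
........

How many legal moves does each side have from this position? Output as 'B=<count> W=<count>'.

Answer: B=7 W=12

Derivation:
-- B to move --
(0,3): flips 2 -> legal
(0,6): flips 2 -> legal
(1,3): no bracket -> illegal
(1,6): no bracket -> illegal
(2,6): no bracket -> illegal
(3,5): no bracket -> illegal
(4,0): no bracket -> illegal
(4,1): flips 3 -> legal
(5,0): no bracket -> illegal
(5,2): flips 2 -> legal
(5,3): flips 2 -> legal
(5,4): flips 2 -> legal
(5,5): flips 1 -> legal
(6,1): no bracket -> illegal
(6,2): no bracket -> illegal
(7,0): no bracket -> illegal
(7,1): no bracket -> illegal
B mobility = 7
-- W to move --
(0,6): flips 1 -> legal
(1,0): flips 2 -> legal
(1,1): flips 2 -> legal
(1,2): flips 2 -> legal
(1,3): flips 2 -> legal
(1,6): flips 2 -> legal
(2,0): flips 4 -> legal
(2,6): flips 1 -> legal
(3,0): no bracket -> illegal
(3,5): flips 1 -> legal
(3,6): flips 1 -> legal
(4,0): no bracket -> illegal
(4,1): flips 2 -> legal
(4,6): flips 1 -> legal
(5,4): no bracket -> illegal
(5,5): no bracket -> illegal
(5,6): no bracket -> illegal
W mobility = 12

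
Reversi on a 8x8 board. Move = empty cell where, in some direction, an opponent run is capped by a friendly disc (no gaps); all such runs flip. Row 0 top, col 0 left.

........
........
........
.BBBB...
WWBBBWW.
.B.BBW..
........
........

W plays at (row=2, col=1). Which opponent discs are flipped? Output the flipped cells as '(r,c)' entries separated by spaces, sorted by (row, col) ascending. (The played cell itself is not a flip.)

Answer: (3,1)

Derivation:
Dir NW: first cell '.' (not opp) -> no flip
Dir N: first cell '.' (not opp) -> no flip
Dir NE: first cell '.' (not opp) -> no flip
Dir W: first cell '.' (not opp) -> no flip
Dir E: first cell '.' (not opp) -> no flip
Dir SW: first cell '.' (not opp) -> no flip
Dir S: opp run (3,1) capped by W -> flip
Dir SE: opp run (3,2) (4,3) (5,4), next='.' -> no flip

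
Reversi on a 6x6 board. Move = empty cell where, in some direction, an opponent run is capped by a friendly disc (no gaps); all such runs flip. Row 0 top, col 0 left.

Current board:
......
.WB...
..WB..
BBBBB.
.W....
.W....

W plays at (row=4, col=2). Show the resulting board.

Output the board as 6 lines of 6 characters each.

Place W at (4,2); scan 8 dirs for brackets.
Dir NW: opp run (3,1), next='.' -> no flip
Dir N: opp run (3,2) capped by W -> flip
Dir NE: opp run (3,3), next='.' -> no flip
Dir W: first cell 'W' (not opp) -> no flip
Dir E: first cell '.' (not opp) -> no flip
Dir SW: first cell 'W' (not opp) -> no flip
Dir S: first cell '.' (not opp) -> no flip
Dir SE: first cell '.' (not opp) -> no flip
All flips: (3,2)

Answer: ......
.WB...
..WB..
BBWBB.
.WW...
.W....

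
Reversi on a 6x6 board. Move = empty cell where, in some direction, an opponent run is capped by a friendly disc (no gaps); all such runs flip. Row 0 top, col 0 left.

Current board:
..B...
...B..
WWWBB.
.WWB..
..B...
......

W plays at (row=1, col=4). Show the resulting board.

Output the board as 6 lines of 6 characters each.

Place W at (1,4); scan 8 dirs for brackets.
Dir NW: first cell '.' (not opp) -> no flip
Dir N: first cell '.' (not opp) -> no flip
Dir NE: first cell '.' (not opp) -> no flip
Dir W: opp run (1,3), next='.' -> no flip
Dir E: first cell '.' (not opp) -> no flip
Dir SW: opp run (2,3) capped by W -> flip
Dir S: opp run (2,4), next='.' -> no flip
Dir SE: first cell '.' (not opp) -> no flip
All flips: (2,3)

Answer: ..B...
...BW.
WWWWB.
.WWB..
..B...
......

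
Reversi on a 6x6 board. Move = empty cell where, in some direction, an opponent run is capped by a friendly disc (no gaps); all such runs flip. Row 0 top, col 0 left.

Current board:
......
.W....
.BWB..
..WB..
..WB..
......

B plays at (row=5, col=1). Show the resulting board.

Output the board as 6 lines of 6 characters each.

Answer: ......
.W....
.BWB..
..WB..
..BB..
.B....

Derivation:
Place B at (5,1); scan 8 dirs for brackets.
Dir NW: first cell '.' (not opp) -> no flip
Dir N: first cell '.' (not opp) -> no flip
Dir NE: opp run (4,2) capped by B -> flip
Dir W: first cell '.' (not opp) -> no flip
Dir E: first cell '.' (not opp) -> no flip
Dir SW: edge -> no flip
Dir S: edge -> no flip
Dir SE: edge -> no flip
All flips: (4,2)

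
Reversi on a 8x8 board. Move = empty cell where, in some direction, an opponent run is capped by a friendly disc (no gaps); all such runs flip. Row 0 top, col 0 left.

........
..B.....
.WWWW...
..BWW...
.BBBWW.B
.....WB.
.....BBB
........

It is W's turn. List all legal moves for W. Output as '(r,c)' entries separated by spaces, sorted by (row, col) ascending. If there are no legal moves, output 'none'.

(0,1): flips 1 -> legal
(0,2): flips 1 -> legal
(0,3): flips 1 -> legal
(1,1): no bracket -> illegal
(1,3): no bracket -> illegal
(3,0): no bracket -> illegal
(3,1): flips 1 -> legal
(3,6): no bracket -> illegal
(3,7): no bracket -> illegal
(4,0): flips 3 -> legal
(4,6): no bracket -> illegal
(5,0): flips 2 -> legal
(5,1): flips 1 -> legal
(5,2): flips 3 -> legal
(5,3): flips 1 -> legal
(5,4): flips 2 -> legal
(5,7): flips 1 -> legal
(6,4): no bracket -> illegal
(7,4): no bracket -> illegal
(7,5): flips 1 -> legal
(7,6): no bracket -> illegal
(7,7): flips 1 -> legal

Answer: (0,1) (0,2) (0,3) (3,1) (4,0) (5,0) (5,1) (5,2) (5,3) (5,4) (5,7) (7,5) (7,7)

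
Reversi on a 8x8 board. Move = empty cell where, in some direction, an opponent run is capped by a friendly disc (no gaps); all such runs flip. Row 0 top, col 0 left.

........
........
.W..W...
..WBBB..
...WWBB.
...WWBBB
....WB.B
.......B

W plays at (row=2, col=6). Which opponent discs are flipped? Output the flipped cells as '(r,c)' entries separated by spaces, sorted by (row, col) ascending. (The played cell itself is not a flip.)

Answer: (3,5)

Derivation:
Dir NW: first cell '.' (not opp) -> no flip
Dir N: first cell '.' (not opp) -> no flip
Dir NE: first cell '.' (not opp) -> no flip
Dir W: first cell '.' (not opp) -> no flip
Dir E: first cell '.' (not opp) -> no flip
Dir SW: opp run (3,5) capped by W -> flip
Dir S: first cell '.' (not opp) -> no flip
Dir SE: first cell '.' (not opp) -> no flip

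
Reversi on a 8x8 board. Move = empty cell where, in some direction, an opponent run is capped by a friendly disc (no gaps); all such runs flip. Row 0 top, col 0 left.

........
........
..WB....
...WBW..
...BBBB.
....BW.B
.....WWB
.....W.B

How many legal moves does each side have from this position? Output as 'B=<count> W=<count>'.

Answer: B=10 W=5

Derivation:
-- B to move --
(1,1): flips 2 -> legal
(1,2): no bracket -> illegal
(1,3): no bracket -> illegal
(2,1): flips 1 -> legal
(2,4): flips 1 -> legal
(2,5): flips 1 -> legal
(2,6): flips 1 -> legal
(3,1): no bracket -> illegal
(3,2): flips 1 -> legal
(3,6): flips 1 -> legal
(4,2): no bracket -> illegal
(5,6): flips 1 -> legal
(6,4): flips 3 -> legal
(7,4): no bracket -> illegal
(7,6): flips 1 -> legal
B mobility = 10
-- W to move --
(1,2): no bracket -> illegal
(1,3): flips 1 -> legal
(1,4): no bracket -> illegal
(2,4): flips 1 -> legal
(2,5): no bracket -> illegal
(3,2): flips 2 -> legal
(3,6): no bracket -> illegal
(3,7): flips 1 -> legal
(4,2): no bracket -> illegal
(4,7): no bracket -> illegal
(5,2): no bracket -> illegal
(5,3): flips 3 -> legal
(5,6): no bracket -> illegal
(6,3): no bracket -> illegal
(6,4): no bracket -> illegal
(7,6): no bracket -> illegal
W mobility = 5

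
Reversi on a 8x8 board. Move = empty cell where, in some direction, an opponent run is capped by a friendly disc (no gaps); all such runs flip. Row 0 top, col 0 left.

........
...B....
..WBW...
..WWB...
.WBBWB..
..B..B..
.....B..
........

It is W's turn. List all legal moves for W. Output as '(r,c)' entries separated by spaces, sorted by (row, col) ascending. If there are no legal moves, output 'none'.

(0,2): flips 1 -> legal
(0,3): flips 2 -> legal
(0,4): flips 1 -> legal
(1,2): no bracket -> illegal
(1,4): flips 1 -> legal
(2,5): no bracket -> illegal
(3,1): no bracket -> illegal
(3,5): flips 1 -> legal
(3,6): no bracket -> illegal
(4,6): flips 1 -> legal
(5,1): flips 1 -> legal
(5,3): flips 1 -> legal
(5,4): flips 1 -> legal
(5,6): no bracket -> illegal
(6,1): no bracket -> illegal
(6,2): flips 2 -> legal
(6,3): flips 1 -> legal
(6,4): no bracket -> illegal
(6,6): flips 1 -> legal
(7,4): no bracket -> illegal
(7,5): no bracket -> illegal
(7,6): no bracket -> illegal

Answer: (0,2) (0,3) (0,4) (1,4) (3,5) (4,6) (5,1) (5,3) (5,4) (6,2) (6,3) (6,6)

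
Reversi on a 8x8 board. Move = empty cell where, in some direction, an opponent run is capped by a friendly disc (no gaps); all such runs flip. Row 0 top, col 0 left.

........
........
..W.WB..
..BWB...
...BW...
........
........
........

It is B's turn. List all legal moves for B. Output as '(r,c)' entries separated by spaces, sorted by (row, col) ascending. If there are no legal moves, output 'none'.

Answer: (1,2) (1,4) (2,3) (4,5) (5,4)

Derivation:
(1,1): no bracket -> illegal
(1,2): flips 1 -> legal
(1,3): no bracket -> illegal
(1,4): flips 1 -> legal
(1,5): no bracket -> illegal
(2,1): no bracket -> illegal
(2,3): flips 2 -> legal
(3,1): no bracket -> illegal
(3,5): no bracket -> illegal
(4,2): no bracket -> illegal
(4,5): flips 1 -> legal
(5,3): no bracket -> illegal
(5,4): flips 1 -> legal
(5,5): no bracket -> illegal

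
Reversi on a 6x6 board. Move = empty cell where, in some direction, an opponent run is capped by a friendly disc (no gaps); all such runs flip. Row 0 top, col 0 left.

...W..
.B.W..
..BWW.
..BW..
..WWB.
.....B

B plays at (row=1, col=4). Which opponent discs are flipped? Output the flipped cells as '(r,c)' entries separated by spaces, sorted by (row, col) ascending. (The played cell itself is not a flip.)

Answer: (2,3)

Derivation:
Dir NW: opp run (0,3), next=edge -> no flip
Dir N: first cell '.' (not opp) -> no flip
Dir NE: first cell '.' (not opp) -> no flip
Dir W: opp run (1,3), next='.' -> no flip
Dir E: first cell '.' (not opp) -> no flip
Dir SW: opp run (2,3) capped by B -> flip
Dir S: opp run (2,4), next='.' -> no flip
Dir SE: first cell '.' (not opp) -> no flip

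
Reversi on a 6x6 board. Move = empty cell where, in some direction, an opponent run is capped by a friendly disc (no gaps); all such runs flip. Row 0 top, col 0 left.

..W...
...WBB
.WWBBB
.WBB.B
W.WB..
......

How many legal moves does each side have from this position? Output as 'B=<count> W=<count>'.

Answer: B=9 W=4

Derivation:
-- B to move --
(0,1): no bracket -> illegal
(0,3): flips 1 -> legal
(0,4): no bracket -> illegal
(1,0): flips 1 -> legal
(1,1): flips 1 -> legal
(1,2): flips 2 -> legal
(2,0): flips 2 -> legal
(3,0): flips 1 -> legal
(4,1): flips 1 -> legal
(5,0): no bracket -> illegal
(5,1): flips 1 -> legal
(5,2): flips 1 -> legal
(5,3): no bracket -> illegal
B mobility = 9
-- W to move --
(0,3): no bracket -> illegal
(0,4): no bracket -> illegal
(0,5): no bracket -> illegal
(1,2): no bracket -> illegal
(3,4): flips 2 -> legal
(4,1): no bracket -> illegal
(4,4): flips 2 -> legal
(4,5): no bracket -> illegal
(5,2): no bracket -> illegal
(5,3): flips 3 -> legal
(5,4): flips 2 -> legal
W mobility = 4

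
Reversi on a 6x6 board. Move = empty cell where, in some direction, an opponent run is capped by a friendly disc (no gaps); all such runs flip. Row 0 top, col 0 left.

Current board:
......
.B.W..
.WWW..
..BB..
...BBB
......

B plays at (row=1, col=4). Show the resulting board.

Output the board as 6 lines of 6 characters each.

Place B at (1,4); scan 8 dirs for brackets.
Dir NW: first cell '.' (not opp) -> no flip
Dir N: first cell '.' (not opp) -> no flip
Dir NE: first cell '.' (not opp) -> no flip
Dir W: opp run (1,3), next='.' -> no flip
Dir E: first cell '.' (not opp) -> no flip
Dir SW: opp run (2,3) capped by B -> flip
Dir S: first cell '.' (not opp) -> no flip
Dir SE: first cell '.' (not opp) -> no flip
All flips: (2,3)

Answer: ......
.B.WB.
.WWB..
..BB..
...BBB
......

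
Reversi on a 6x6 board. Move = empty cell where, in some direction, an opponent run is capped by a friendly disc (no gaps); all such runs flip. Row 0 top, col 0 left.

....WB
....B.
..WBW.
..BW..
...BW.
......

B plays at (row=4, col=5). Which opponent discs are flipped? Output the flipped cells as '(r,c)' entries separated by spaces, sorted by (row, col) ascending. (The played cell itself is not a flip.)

Dir NW: first cell '.' (not opp) -> no flip
Dir N: first cell '.' (not opp) -> no flip
Dir NE: edge -> no flip
Dir W: opp run (4,4) capped by B -> flip
Dir E: edge -> no flip
Dir SW: first cell '.' (not opp) -> no flip
Dir S: first cell '.' (not opp) -> no flip
Dir SE: edge -> no flip

Answer: (4,4)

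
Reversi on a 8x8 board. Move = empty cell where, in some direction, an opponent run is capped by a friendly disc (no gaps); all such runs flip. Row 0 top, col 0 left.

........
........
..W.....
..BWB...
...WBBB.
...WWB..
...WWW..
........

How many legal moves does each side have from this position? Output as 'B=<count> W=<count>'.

-- B to move --
(1,1): flips 2 -> legal
(1,2): flips 1 -> legal
(1,3): no bracket -> illegal
(2,1): no bracket -> illegal
(2,3): no bracket -> illegal
(2,4): no bracket -> illegal
(3,1): no bracket -> illegal
(4,2): flips 1 -> legal
(5,2): flips 3 -> legal
(5,6): no bracket -> illegal
(6,2): flips 1 -> legal
(6,6): no bracket -> illegal
(7,2): flips 2 -> legal
(7,3): flips 1 -> legal
(7,4): flips 2 -> legal
(7,5): flips 1 -> legal
(7,6): flips 3 -> legal
B mobility = 10
-- W to move --
(2,1): flips 1 -> legal
(2,3): no bracket -> illegal
(2,4): flips 2 -> legal
(2,5): flips 1 -> legal
(3,1): flips 1 -> legal
(3,5): flips 4 -> legal
(3,6): flips 1 -> legal
(3,7): flips 2 -> legal
(4,1): no bracket -> illegal
(4,2): flips 1 -> legal
(4,7): flips 3 -> legal
(5,6): flips 1 -> legal
(5,7): no bracket -> illegal
(6,6): flips 2 -> legal
W mobility = 11

Answer: B=10 W=11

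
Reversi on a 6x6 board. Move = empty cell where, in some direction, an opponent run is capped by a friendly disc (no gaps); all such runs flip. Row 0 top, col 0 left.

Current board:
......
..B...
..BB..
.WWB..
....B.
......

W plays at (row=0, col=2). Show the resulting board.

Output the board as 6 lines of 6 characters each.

Place W at (0,2); scan 8 dirs for brackets.
Dir NW: edge -> no flip
Dir N: edge -> no flip
Dir NE: edge -> no flip
Dir W: first cell '.' (not opp) -> no flip
Dir E: first cell '.' (not opp) -> no flip
Dir SW: first cell '.' (not opp) -> no flip
Dir S: opp run (1,2) (2,2) capped by W -> flip
Dir SE: first cell '.' (not opp) -> no flip
All flips: (1,2) (2,2)

Answer: ..W...
..W...
..WB..
.WWB..
....B.
......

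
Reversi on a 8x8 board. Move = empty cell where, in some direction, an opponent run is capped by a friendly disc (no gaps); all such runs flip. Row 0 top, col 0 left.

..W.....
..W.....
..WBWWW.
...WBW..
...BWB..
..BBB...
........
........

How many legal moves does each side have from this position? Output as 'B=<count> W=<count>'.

-- B to move --
(0,1): flips 1 -> legal
(0,3): no bracket -> illegal
(1,1): no bracket -> illegal
(1,3): no bracket -> illegal
(1,4): flips 1 -> legal
(1,5): flips 2 -> legal
(1,6): flips 1 -> legal
(1,7): flips 3 -> legal
(2,1): flips 1 -> legal
(2,7): flips 3 -> legal
(3,1): no bracket -> illegal
(3,2): flips 1 -> legal
(3,6): flips 1 -> legal
(3,7): no bracket -> illegal
(4,2): no bracket -> illegal
(4,6): no bracket -> illegal
(5,5): no bracket -> illegal
B mobility = 9
-- W to move --
(1,3): flips 1 -> legal
(1,4): no bracket -> illegal
(3,2): no bracket -> illegal
(3,6): no bracket -> illegal
(4,1): no bracket -> illegal
(4,2): flips 1 -> legal
(4,6): flips 1 -> legal
(5,1): no bracket -> illegal
(5,5): flips 1 -> legal
(5,6): flips 3 -> legal
(6,1): flips 3 -> legal
(6,2): flips 1 -> legal
(6,3): flips 2 -> legal
(6,4): flips 1 -> legal
(6,5): no bracket -> illegal
W mobility = 9

Answer: B=9 W=9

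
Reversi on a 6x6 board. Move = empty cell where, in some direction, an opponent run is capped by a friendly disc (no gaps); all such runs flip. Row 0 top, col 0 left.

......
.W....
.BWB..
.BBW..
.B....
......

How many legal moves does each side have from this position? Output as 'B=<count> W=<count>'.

-- B to move --
(0,0): no bracket -> illegal
(0,1): flips 1 -> legal
(0,2): no bracket -> illegal
(1,0): no bracket -> illegal
(1,2): flips 1 -> legal
(1,3): flips 1 -> legal
(2,0): no bracket -> illegal
(2,4): no bracket -> illegal
(3,4): flips 1 -> legal
(4,2): no bracket -> illegal
(4,3): flips 1 -> legal
(4,4): no bracket -> illegal
B mobility = 5
-- W to move --
(1,0): no bracket -> illegal
(1,2): no bracket -> illegal
(1,3): flips 1 -> legal
(1,4): no bracket -> illegal
(2,0): flips 1 -> legal
(2,4): flips 1 -> legal
(3,0): flips 2 -> legal
(3,4): no bracket -> illegal
(4,0): flips 1 -> legal
(4,2): flips 1 -> legal
(4,3): no bracket -> illegal
(5,0): no bracket -> illegal
(5,1): flips 3 -> legal
(5,2): no bracket -> illegal
W mobility = 7

Answer: B=5 W=7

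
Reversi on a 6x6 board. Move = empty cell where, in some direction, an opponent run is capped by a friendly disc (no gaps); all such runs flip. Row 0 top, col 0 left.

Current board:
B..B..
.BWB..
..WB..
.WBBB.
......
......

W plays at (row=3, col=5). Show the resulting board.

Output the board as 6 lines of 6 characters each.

Answer: B..B..
.BWB..
..WB..
.WWWWW
......
......

Derivation:
Place W at (3,5); scan 8 dirs for brackets.
Dir NW: first cell '.' (not opp) -> no flip
Dir N: first cell '.' (not opp) -> no flip
Dir NE: edge -> no flip
Dir W: opp run (3,4) (3,3) (3,2) capped by W -> flip
Dir E: edge -> no flip
Dir SW: first cell '.' (not opp) -> no flip
Dir S: first cell '.' (not opp) -> no flip
Dir SE: edge -> no flip
All flips: (3,2) (3,3) (3,4)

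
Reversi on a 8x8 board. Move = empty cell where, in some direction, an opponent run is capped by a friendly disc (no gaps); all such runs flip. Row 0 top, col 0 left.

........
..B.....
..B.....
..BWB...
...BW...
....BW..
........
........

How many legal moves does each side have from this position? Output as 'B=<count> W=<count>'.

Answer: B=4 W=7

Derivation:
-- B to move --
(2,3): flips 1 -> legal
(2,4): no bracket -> illegal
(3,5): no bracket -> illegal
(4,2): no bracket -> illegal
(4,5): flips 1 -> legal
(4,6): no bracket -> illegal
(5,3): no bracket -> illegal
(5,6): flips 1 -> legal
(6,4): no bracket -> illegal
(6,5): no bracket -> illegal
(6,6): flips 3 -> legal
B mobility = 4
-- W to move --
(0,1): no bracket -> illegal
(0,2): no bracket -> illegal
(0,3): no bracket -> illegal
(1,1): flips 1 -> legal
(1,3): no bracket -> illegal
(2,1): no bracket -> illegal
(2,3): no bracket -> illegal
(2,4): flips 1 -> legal
(2,5): no bracket -> illegal
(3,1): flips 1 -> legal
(3,5): flips 1 -> legal
(4,1): no bracket -> illegal
(4,2): flips 1 -> legal
(4,5): no bracket -> illegal
(5,2): no bracket -> illegal
(5,3): flips 2 -> legal
(6,3): no bracket -> illegal
(6,4): flips 1 -> legal
(6,5): no bracket -> illegal
W mobility = 7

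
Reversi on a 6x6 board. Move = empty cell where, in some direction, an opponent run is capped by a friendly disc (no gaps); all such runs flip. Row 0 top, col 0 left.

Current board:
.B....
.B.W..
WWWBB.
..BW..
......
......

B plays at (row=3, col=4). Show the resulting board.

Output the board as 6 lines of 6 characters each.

Place B at (3,4); scan 8 dirs for brackets.
Dir NW: first cell 'B' (not opp) -> no flip
Dir N: first cell 'B' (not opp) -> no flip
Dir NE: first cell '.' (not opp) -> no flip
Dir W: opp run (3,3) capped by B -> flip
Dir E: first cell '.' (not opp) -> no flip
Dir SW: first cell '.' (not opp) -> no flip
Dir S: first cell '.' (not opp) -> no flip
Dir SE: first cell '.' (not opp) -> no flip
All flips: (3,3)

Answer: .B....
.B.W..
WWWBB.
..BBB.
......
......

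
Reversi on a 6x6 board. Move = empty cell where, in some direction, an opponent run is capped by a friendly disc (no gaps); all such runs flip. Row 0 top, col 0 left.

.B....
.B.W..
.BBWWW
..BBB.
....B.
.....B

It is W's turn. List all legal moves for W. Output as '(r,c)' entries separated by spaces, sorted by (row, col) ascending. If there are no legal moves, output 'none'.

Answer: (2,0) (3,1) (4,1) (4,2) (4,3) (4,5) (5,4)

Derivation:
(0,0): no bracket -> illegal
(0,2): no bracket -> illegal
(1,0): no bracket -> illegal
(1,2): no bracket -> illegal
(2,0): flips 2 -> legal
(3,0): no bracket -> illegal
(3,1): flips 1 -> legal
(3,5): no bracket -> illegal
(4,1): flips 1 -> legal
(4,2): flips 1 -> legal
(4,3): flips 2 -> legal
(4,5): flips 1 -> legal
(5,3): no bracket -> illegal
(5,4): flips 2 -> legal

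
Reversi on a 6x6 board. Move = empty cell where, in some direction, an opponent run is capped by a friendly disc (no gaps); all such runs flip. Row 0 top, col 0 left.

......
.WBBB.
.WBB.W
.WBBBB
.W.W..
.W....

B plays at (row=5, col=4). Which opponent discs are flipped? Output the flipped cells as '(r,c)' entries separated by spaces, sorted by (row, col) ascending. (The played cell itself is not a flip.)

Dir NW: opp run (4,3) capped by B -> flip
Dir N: first cell '.' (not opp) -> no flip
Dir NE: first cell '.' (not opp) -> no flip
Dir W: first cell '.' (not opp) -> no flip
Dir E: first cell '.' (not opp) -> no flip
Dir SW: edge -> no flip
Dir S: edge -> no flip
Dir SE: edge -> no flip

Answer: (4,3)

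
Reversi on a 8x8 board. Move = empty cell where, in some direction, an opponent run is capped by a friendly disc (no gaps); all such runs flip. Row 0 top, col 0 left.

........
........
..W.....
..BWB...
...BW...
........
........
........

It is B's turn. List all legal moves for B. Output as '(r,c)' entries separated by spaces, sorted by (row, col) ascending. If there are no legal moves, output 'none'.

(1,1): no bracket -> illegal
(1,2): flips 1 -> legal
(1,3): no bracket -> illegal
(2,1): no bracket -> illegal
(2,3): flips 1 -> legal
(2,4): no bracket -> illegal
(3,1): no bracket -> illegal
(3,5): no bracket -> illegal
(4,2): no bracket -> illegal
(4,5): flips 1 -> legal
(5,3): no bracket -> illegal
(5,4): flips 1 -> legal
(5,5): no bracket -> illegal

Answer: (1,2) (2,3) (4,5) (5,4)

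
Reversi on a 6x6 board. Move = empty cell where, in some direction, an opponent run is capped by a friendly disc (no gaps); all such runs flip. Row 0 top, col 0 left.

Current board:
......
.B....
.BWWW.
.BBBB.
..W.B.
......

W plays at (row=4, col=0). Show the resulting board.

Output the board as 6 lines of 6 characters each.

Answer: ......
.B....
.BWWW.
.WBBB.
W.W.B.
......

Derivation:
Place W at (4,0); scan 8 dirs for brackets.
Dir NW: edge -> no flip
Dir N: first cell '.' (not opp) -> no flip
Dir NE: opp run (3,1) capped by W -> flip
Dir W: edge -> no flip
Dir E: first cell '.' (not opp) -> no flip
Dir SW: edge -> no flip
Dir S: first cell '.' (not opp) -> no flip
Dir SE: first cell '.' (not opp) -> no flip
All flips: (3,1)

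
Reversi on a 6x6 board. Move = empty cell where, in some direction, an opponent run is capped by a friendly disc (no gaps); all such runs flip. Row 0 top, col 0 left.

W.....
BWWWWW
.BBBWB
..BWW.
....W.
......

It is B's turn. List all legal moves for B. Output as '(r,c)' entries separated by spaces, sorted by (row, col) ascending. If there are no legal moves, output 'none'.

Answer: (0,1) (0,2) (0,3) (0,4) (0,5) (3,5) (4,3) (4,5) (5,5)

Derivation:
(0,1): flips 2 -> legal
(0,2): flips 1 -> legal
(0,3): flips 3 -> legal
(0,4): flips 1 -> legal
(0,5): flips 2 -> legal
(2,0): no bracket -> illegal
(3,5): flips 2 -> legal
(4,2): no bracket -> illegal
(4,3): flips 2 -> legal
(4,5): flips 1 -> legal
(5,3): no bracket -> illegal
(5,4): no bracket -> illegal
(5,5): flips 2 -> legal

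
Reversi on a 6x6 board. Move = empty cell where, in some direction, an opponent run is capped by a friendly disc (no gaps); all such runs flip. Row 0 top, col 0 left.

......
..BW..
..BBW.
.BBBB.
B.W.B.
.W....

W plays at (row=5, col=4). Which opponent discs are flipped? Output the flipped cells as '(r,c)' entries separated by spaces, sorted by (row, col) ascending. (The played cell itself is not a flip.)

Dir NW: first cell '.' (not opp) -> no flip
Dir N: opp run (4,4) (3,4) capped by W -> flip
Dir NE: first cell '.' (not opp) -> no flip
Dir W: first cell '.' (not opp) -> no flip
Dir E: first cell '.' (not opp) -> no flip
Dir SW: edge -> no flip
Dir S: edge -> no flip
Dir SE: edge -> no flip

Answer: (3,4) (4,4)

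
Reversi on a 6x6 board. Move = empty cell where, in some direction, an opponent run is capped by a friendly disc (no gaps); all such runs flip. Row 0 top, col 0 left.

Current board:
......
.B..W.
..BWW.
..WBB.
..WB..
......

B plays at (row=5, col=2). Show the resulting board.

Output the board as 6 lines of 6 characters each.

Place B at (5,2); scan 8 dirs for brackets.
Dir NW: first cell '.' (not opp) -> no flip
Dir N: opp run (4,2) (3,2) capped by B -> flip
Dir NE: first cell 'B' (not opp) -> no flip
Dir W: first cell '.' (not opp) -> no flip
Dir E: first cell '.' (not opp) -> no flip
Dir SW: edge -> no flip
Dir S: edge -> no flip
Dir SE: edge -> no flip
All flips: (3,2) (4,2)

Answer: ......
.B..W.
..BWW.
..BBB.
..BB..
..B...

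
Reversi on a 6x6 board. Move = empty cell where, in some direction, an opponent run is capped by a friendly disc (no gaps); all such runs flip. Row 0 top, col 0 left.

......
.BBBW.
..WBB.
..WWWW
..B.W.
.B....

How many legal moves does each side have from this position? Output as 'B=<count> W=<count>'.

Answer: B=10 W=9

Derivation:
-- B to move --
(0,3): no bracket -> illegal
(0,4): flips 1 -> legal
(0,5): flips 1 -> legal
(1,5): flips 1 -> legal
(2,1): flips 1 -> legal
(2,5): no bracket -> illegal
(3,1): flips 1 -> legal
(4,1): flips 1 -> legal
(4,3): flips 1 -> legal
(4,5): flips 1 -> legal
(5,3): no bracket -> illegal
(5,4): flips 2 -> legal
(5,5): flips 3 -> legal
B mobility = 10
-- W to move --
(0,0): flips 1 -> legal
(0,1): flips 2 -> legal
(0,2): flips 3 -> legal
(0,3): flips 2 -> legal
(0,4): flips 1 -> legal
(1,0): flips 3 -> legal
(1,5): flips 1 -> legal
(2,0): no bracket -> illegal
(2,1): no bracket -> illegal
(2,5): flips 2 -> legal
(3,1): no bracket -> illegal
(4,0): no bracket -> illegal
(4,1): no bracket -> illegal
(4,3): no bracket -> illegal
(5,0): no bracket -> illegal
(5,2): flips 1 -> legal
(5,3): no bracket -> illegal
W mobility = 9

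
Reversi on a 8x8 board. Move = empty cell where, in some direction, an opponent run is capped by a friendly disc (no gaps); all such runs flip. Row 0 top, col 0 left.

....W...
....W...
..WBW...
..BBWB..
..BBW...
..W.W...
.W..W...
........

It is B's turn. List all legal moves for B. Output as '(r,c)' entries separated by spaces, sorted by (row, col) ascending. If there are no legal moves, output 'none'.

(0,3): no bracket -> illegal
(0,5): flips 1 -> legal
(1,1): flips 1 -> legal
(1,2): flips 1 -> legal
(1,3): flips 1 -> legal
(1,5): flips 1 -> legal
(2,1): flips 1 -> legal
(2,5): flips 2 -> legal
(3,1): no bracket -> illegal
(4,1): no bracket -> illegal
(4,5): flips 2 -> legal
(5,0): no bracket -> illegal
(5,1): no bracket -> illegal
(5,3): flips 1 -> legal
(5,5): flips 1 -> legal
(6,0): no bracket -> illegal
(6,2): flips 1 -> legal
(6,3): no bracket -> illegal
(6,5): flips 1 -> legal
(7,0): flips 2 -> legal
(7,1): no bracket -> illegal
(7,2): no bracket -> illegal
(7,3): no bracket -> illegal
(7,4): no bracket -> illegal
(7,5): no bracket -> illegal

Answer: (0,5) (1,1) (1,2) (1,3) (1,5) (2,1) (2,5) (4,5) (5,3) (5,5) (6,2) (6,5) (7,0)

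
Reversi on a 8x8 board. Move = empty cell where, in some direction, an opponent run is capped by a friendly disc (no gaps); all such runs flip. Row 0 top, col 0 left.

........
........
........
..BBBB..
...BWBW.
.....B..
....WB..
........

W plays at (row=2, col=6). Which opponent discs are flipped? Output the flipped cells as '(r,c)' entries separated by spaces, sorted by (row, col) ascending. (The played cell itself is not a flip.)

Answer: (3,5)

Derivation:
Dir NW: first cell '.' (not opp) -> no flip
Dir N: first cell '.' (not opp) -> no flip
Dir NE: first cell '.' (not opp) -> no flip
Dir W: first cell '.' (not opp) -> no flip
Dir E: first cell '.' (not opp) -> no flip
Dir SW: opp run (3,5) capped by W -> flip
Dir S: first cell '.' (not opp) -> no flip
Dir SE: first cell '.' (not opp) -> no flip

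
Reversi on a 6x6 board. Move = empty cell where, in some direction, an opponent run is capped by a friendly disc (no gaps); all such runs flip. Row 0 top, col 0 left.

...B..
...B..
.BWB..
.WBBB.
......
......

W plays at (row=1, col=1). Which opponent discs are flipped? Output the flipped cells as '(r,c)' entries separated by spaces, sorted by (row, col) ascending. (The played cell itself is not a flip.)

Answer: (2,1)

Derivation:
Dir NW: first cell '.' (not opp) -> no flip
Dir N: first cell '.' (not opp) -> no flip
Dir NE: first cell '.' (not opp) -> no flip
Dir W: first cell '.' (not opp) -> no flip
Dir E: first cell '.' (not opp) -> no flip
Dir SW: first cell '.' (not opp) -> no flip
Dir S: opp run (2,1) capped by W -> flip
Dir SE: first cell 'W' (not opp) -> no flip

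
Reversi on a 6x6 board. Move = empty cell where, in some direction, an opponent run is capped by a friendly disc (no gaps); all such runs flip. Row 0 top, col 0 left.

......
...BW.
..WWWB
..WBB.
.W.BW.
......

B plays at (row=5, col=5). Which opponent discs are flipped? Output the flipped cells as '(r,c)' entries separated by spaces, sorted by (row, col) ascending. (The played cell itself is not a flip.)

Dir NW: opp run (4,4) capped by B -> flip
Dir N: first cell '.' (not opp) -> no flip
Dir NE: edge -> no flip
Dir W: first cell '.' (not opp) -> no flip
Dir E: edge -> no flip
Dir SW: edge -> no flip
Dir S: edge -> no flip
Dir SE: edge -> no flip

Answer: (4,4)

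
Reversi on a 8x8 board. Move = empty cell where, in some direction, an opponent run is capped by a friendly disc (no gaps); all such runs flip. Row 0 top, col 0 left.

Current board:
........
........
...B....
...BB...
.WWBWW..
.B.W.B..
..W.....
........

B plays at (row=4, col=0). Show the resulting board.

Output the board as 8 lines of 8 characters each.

Place B at (4,0); scan 8 dirs for brackets.
Dir NW: edge -> no flip
Dir N: first cell '.' (not opp) -> no flip
Dir NE: first cell '.' (not opp) -> no flip
Dir W: edge -> no flip
Dir E: opp run (4,1) (4,2) capped by B -> flip
Dir SW: edge -> no flip
Dir S: first cell '.' (not opp) -> no flip
Dir SE: first cell 'B' (not opp) -> no flip
All flips: (4,1) (4,2)

Answer: ........
........
...B....
...BB...
BBBBWW..
.B.W.B..
..W.....
........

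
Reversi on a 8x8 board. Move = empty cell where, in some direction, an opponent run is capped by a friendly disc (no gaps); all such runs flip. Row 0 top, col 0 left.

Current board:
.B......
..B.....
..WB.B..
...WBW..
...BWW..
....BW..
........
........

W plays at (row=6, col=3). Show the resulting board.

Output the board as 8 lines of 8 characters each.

Place W at (6,3); scan 8 dirs for brackets.
Dir NW: first cell '.' (not opp) -> no flip
Dir N: first cell '.' (not opp) -> no flip
Dir NE: opp run (5,4) capped by W -> flip
Dir W: first cell '.' (not opp) -> no flip
Dir E: first cell '.' (not opp) -> no flip
Dir SW: first cell '.' (not opp) -> no flip
Dir S: first cell '.' (not opp) -> no flip
Dir SE: first cell '.' (not opp) -> no flip
All flips: (5,4)

Answer: .B......
..B.....
..WB.B..
...WBW..
...BWW..
....WW..
...W....
........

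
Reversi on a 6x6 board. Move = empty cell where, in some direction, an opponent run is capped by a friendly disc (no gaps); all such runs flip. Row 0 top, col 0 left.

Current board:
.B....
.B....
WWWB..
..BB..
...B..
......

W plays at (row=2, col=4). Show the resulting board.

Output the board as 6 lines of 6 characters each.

Place W at (2,4); scan 8 dirs for brackets.
Dir NW: first cell '.' (not opp) -> no flip
Dir N: first cell '.' (not opp) -> no flip
Dir NE: first cell '.' (not opp) -> no flip
Dir W: opp run (2,3) capped by W -> flip
Dir E: first cell '.' (not opp) -> no flip
Dir SW: opp run (3,3), next='.' -> no flip
Dir S: first cell '.' (not opp) -> no flip
Dir SE: first cell '.' (not opp) -> no flip
All flips: (2,3)

Answer: .B....
.B....
WWWWW.
..BB..
...B..
......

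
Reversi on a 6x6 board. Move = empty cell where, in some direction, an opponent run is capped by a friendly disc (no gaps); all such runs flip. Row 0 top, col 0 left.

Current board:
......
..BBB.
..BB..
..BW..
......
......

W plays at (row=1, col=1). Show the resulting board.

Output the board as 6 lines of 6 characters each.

Answer: ......
.WBBB.
..WB..
..BW..
......
......

Derivation:
Place W at (1,1); scan 8 dirs for brackets.
Dir NW: first cell '.' (not opp) -> no flip
Dir N: first cell '.' (not opp) -> no flip
Dir NE: first cell '.' (not opp) -> no flip
Dir W: first cell '.' (not opp) -> no flip
Dir E: opp run (1,2) (1,3) (1,4), next='.' -> no flip
Dir SW: first cell '.' (not opp) -> no flip
Dir S: first cell '.' (not opp) -> no flip
Dir SE: opp run (2,2) capped by W -> flip
All flips: (2,2)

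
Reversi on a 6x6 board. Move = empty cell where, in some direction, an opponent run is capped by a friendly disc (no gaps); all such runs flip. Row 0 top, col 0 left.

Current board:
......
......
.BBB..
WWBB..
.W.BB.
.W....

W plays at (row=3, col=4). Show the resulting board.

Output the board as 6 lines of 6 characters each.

Place W at (3,4); scan 8 dirs for brackets.
Dir NW: opp run (2,3), next='.' -> no flip
Dir N: first cell '.' (not opp) -> no flip
Dir NE: first cell '.' (not opp) -> no flip
Dir W: opp run (3,3) (3,2) capped by W -> flip
Dir E: first cell '.' (not opp) -> no flip
Dir SW: opp run (4,3), next='.' -> no flip
Dir S: opp run (4,4), next='.' -> no flip
Dir SE: first cell '.' (not opp) -> no flip
All flips: (3,2) (3,3)

Answer: ......
......
.BBB..
WWWWW.
.W.BB.
.W....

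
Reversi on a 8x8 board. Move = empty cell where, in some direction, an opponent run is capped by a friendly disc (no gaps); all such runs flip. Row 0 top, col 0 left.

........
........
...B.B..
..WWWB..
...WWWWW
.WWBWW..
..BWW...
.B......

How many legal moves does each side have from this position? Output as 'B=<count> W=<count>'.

Answer: B=11 W=12

Derivation:
-- B to move --
(2,1): no bracket -> illegal
(2,2): no bracket -> illegal
(2,4): no bracket -> illegal
(3,1): flips 3 -> legal
(3,6): no bracket -> illegal
(3,7): no bracket -> illegal
(4,0): flips 1 -> legal
(4,1): flips 1 -> legal
(4,2): flips 1 -> legal
(5,0): flips 2 -> legal
(5,6): flips 4 -> legal
(5,7): flips 1 -> legal
(6,0): no bracket -> illegal
(6,1): flips 3 -> legal
(6,5): flips 4 -> legal
(6,6): no bracket -> illegal
(7,2): no bracket -> illegal
(7,3): flips 1 -> legal
(7,4): no bracket -> illegal
(7,5): flips 1 -> legal
B mobility = 11
-- W to move --
(1,2): flips 1 -> legal
(1,3): flips 1 -> legal
(1,4): flips 1 -> legal
(1,5): flips 2 -> legal
(1,6): flips 1 -> legal
(2,2): no bracket -> illegal
(2,4): flips 1 -> legal
(2,6): flips 1 -> legal
(3,6): flips 1 -> legal
(4,2): flips 1 -> legal
(6,0): no bracket -> illegal
(6,1): flips 1 -> legal
(7,0): no bracket -> illegal
(7,2): flips 1 -> legal
(7,3): flips 1 -> legal
W mobility = 12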